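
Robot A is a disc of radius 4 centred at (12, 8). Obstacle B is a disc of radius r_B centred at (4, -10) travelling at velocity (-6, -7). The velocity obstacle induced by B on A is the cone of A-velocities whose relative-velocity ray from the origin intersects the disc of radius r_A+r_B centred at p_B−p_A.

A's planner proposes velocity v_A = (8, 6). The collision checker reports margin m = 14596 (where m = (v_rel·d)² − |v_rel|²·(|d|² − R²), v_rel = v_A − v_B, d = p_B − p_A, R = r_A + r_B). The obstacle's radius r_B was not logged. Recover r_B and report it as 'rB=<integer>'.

m = 14596
d = (-8, -18);  v_rel = (14, 13),  |v_rel|² = 365
v_rel×d = (14)·(-18) − (13)·(-8) = -148
since m = R²·365 − (-148)²:  R² = (21904 + 14596) / 365 = 100
R = √100 = 10  ⇒  r_B = 10 − 4 = 6

rB=6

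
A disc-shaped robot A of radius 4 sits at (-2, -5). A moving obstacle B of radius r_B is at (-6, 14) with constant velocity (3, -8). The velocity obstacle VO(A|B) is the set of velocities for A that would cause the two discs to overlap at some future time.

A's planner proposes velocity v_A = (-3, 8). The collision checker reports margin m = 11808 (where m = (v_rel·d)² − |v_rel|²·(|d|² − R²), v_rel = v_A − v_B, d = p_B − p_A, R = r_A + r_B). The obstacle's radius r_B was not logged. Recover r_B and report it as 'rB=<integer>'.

m = 11808
d = (-4, 19);  v_rel = (-6, 16),  |v_rel|² = 292
v_rel×d = (-6)·(19) − (16)·(-4) = -50
since m = R²·292 − (-50)²:  R² = (2500 + 11808) / 292 = 49
R = √49 = 7  ⇒  r_B = 7 − 4 = 3

rB=3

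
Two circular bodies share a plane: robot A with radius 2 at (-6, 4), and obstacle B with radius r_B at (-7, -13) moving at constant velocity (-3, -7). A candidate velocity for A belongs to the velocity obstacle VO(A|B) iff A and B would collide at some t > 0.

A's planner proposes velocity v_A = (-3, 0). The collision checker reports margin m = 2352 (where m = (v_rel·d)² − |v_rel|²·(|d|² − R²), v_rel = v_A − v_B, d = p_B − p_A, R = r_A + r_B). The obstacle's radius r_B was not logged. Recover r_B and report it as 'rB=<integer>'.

m = 2352
d = (-1, -17);  v_rel = (0, 7),  |v_rel|² = 49
v_rel×d = (0)·(-17) − (7)·(-1) = 7
since m = R²·49 − 7²:  R² = (49 + 2352) / 49 = 49
R = √49 = 7  ⇒  r_B = 7 − 2 = 5

rB=5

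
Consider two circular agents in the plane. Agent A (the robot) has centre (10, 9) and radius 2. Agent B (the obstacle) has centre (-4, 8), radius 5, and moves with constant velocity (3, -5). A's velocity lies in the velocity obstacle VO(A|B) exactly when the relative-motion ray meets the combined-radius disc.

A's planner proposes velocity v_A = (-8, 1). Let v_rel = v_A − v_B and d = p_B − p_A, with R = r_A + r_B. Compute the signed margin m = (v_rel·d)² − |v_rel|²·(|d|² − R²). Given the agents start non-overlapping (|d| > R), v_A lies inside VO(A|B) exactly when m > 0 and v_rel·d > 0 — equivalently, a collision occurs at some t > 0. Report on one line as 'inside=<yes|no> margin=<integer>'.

d = (-14, -1),  |d|² = 197;  R = 2+5 = 7,  c = 197−7² = 148
v_rel = (-11, 6),  |v_rel|² = 157;  v_rel·d = (-11)·(-14) + (6)·(-1) = 148
157·t² − 296·t + 148 = 0  ⇒  m = 148² − 157·148 = -1332
m = -1332 < 0,  v_rel·d = 148 > 0  ⇒  outside

inside=no margin=-1332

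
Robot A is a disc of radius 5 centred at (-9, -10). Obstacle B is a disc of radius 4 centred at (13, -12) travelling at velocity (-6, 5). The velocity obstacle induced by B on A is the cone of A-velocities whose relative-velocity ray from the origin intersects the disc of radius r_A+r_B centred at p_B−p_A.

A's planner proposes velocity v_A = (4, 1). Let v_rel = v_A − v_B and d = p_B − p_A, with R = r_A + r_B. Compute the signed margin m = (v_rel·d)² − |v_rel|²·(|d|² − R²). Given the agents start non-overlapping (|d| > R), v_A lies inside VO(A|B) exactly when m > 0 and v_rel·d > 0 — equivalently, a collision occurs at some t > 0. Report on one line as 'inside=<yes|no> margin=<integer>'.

d = (22, -2),  |d|² = 488;  R = 5+4 = 9,  c = 488−9² = 407
v_rel = (10, -4),  |v_rel|² = 116;  v_rel·d = (10)·(22) + (-4)·(-2) = 228
116·t² − 456·t + 407 = 0  ⇒  m = 228² − 116·407 = 4772
m = 4772 > 0,  v_rel·d = 228 > 0  ⇒  inside

inside=yes margin=4772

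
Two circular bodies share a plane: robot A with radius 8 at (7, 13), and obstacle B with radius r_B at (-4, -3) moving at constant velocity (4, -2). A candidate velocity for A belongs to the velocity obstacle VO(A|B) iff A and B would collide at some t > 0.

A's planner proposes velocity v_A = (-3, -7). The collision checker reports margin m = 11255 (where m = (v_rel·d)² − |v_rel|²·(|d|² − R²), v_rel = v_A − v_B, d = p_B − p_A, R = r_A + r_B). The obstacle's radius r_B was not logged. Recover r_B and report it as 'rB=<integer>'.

m = 11255
d = (-11, -16);  v_rel = (-7, -5),  |v_rel|² = 74
v_rel×d = (-7)·(-16) − (-5)·(-11) = 57
since m = R²·74 − 57²:  R² = (3249 + 11255) / 74 = 196
R = √196 = 14  ⇒  r_B = 14 − 8 = 6

rB=6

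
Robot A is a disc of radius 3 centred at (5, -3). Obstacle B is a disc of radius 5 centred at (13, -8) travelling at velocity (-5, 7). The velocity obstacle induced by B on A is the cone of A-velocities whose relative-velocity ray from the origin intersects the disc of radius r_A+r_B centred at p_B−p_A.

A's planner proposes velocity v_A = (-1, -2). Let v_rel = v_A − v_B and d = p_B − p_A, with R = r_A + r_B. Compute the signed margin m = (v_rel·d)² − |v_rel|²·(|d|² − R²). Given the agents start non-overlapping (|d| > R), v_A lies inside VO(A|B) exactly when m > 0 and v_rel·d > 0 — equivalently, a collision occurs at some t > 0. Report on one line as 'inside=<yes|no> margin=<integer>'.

d = (8, -5),  |d|² = 89;  R = 3+5 = 8,  c = 89−8² = 25
v_rel = (4, -9),  |v_rel|² = 97;  v_rel·d = (4)·(8) + (-9)·(-5) = 77
97·t² − 154·t + 25 = 0  ⇒  m = 77² − 97·25 = 3504
m = 3504 > 0,  v_rel·d = 77 > 0  ⇒  inside

inside=yes margin=3504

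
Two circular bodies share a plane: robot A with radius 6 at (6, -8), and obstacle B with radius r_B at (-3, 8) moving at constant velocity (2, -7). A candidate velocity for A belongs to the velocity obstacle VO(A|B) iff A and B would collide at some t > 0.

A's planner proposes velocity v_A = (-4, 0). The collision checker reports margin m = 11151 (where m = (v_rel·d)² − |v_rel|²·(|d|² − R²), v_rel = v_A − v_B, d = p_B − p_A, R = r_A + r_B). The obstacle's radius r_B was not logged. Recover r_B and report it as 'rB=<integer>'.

m = 11151
d = (-9, 16);  v_rel = (-6, 7),  |v_rel|² = 85
v_rel×d = (-6)·(16) − (7)·(-9) = -33
since m = R²·85 − (-33)²:  R² = (1089 + 11151) / 85 = 144
R = √144 = 12  ⇒  r_B = 12 − 6 = 6

rB=6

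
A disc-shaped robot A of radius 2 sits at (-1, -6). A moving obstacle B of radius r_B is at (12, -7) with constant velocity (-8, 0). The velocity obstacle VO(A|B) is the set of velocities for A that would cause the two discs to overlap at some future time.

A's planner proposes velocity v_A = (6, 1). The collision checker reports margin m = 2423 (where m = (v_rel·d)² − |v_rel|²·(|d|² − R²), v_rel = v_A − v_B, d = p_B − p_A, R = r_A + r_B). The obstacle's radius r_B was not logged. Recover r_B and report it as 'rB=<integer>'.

m = 2423
d = (13, -1);  v_rel = (14, 1),  |v_rel|² = 197
v_rel×d = (14)·(-1) − (1)·(13) = -27
since m = R²·197 − (-27)²:  R² = (729 + 2423) / 197 = 16
R = √16 = 4  ⇒  r_B = 4 − 2 = 2

rB=2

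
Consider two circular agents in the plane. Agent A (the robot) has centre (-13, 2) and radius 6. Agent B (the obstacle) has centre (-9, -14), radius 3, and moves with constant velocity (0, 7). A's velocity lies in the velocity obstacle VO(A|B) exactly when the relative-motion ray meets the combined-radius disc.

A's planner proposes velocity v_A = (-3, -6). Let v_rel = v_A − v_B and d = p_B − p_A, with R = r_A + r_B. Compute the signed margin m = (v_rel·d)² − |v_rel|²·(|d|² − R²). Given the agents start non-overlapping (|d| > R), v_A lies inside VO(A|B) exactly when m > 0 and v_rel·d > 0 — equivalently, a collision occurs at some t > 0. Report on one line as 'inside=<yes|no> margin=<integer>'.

d = (4, -16),  |d|² = 272;  R = 6+3 = 9,  c = 272−9² = 191
v_rel = (-3, -13),  |v_rel|² = 178;  v_rel·d = (-3)·(4) + (-13)·(-16) = 196
178·t² − 392·t + 191 = 0  ⇒  m = 196² − 178·191 = 4418
m = 4418 > 0,  v_rel·d = 196 > 0  ⇒  inside

inside=yes margin=4418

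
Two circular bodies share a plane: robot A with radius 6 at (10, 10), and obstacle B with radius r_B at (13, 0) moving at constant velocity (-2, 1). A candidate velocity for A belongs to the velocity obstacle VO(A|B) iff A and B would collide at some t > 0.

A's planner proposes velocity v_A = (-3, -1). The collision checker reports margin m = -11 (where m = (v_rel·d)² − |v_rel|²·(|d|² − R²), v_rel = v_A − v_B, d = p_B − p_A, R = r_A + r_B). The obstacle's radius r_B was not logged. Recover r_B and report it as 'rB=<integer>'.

m = -11
d = (3, -10);  v_rel = (-1, -2),  |v_rel|² = 5
v_rel×d = (-1)·(-10) − (-2)·(3) = 16
since m = R²·5 − 16²:  R² = (256 + -11) / 5 = 49
R = √49 = 7  ⇒  r_B = 7 − 6 = 1

rB=1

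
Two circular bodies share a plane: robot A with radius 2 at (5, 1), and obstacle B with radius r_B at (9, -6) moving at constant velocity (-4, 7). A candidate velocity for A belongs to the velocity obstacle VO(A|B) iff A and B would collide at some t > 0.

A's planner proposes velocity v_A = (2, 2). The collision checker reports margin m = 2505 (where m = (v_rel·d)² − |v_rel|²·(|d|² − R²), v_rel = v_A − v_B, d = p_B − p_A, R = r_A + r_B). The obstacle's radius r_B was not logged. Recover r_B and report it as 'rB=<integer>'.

m = 2505
d = (4, -7);  v_rel = (6, -5),  |v_rel|² = 61
v_rel×d = (6)·(-7) − (-5)·(4) = -22
since m = R²·61 − (-22)²:  R² = (484 + 2505) / 61 = 49
R = √49 = 7  ⇒  r_B = 7 − 2 = 5

rB=5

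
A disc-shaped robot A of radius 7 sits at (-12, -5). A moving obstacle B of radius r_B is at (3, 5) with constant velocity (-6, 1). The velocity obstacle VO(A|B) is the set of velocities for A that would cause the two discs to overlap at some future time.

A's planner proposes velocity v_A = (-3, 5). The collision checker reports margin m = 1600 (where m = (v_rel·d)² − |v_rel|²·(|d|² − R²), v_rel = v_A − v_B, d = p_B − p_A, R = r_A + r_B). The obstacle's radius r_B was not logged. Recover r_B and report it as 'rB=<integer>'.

m = 1600
d = (15, 10);  v_rel = (3, 4),  |v_rel|² = 25
v_rel×d = (3)·(10) − (4)·(15) = -30
since m = R²·25 − (-30)²:  R² = (900 + 1600) / 25 = 100
R = √100 = 10  ⇒  r_B = 10 − 7 = 3

rB=3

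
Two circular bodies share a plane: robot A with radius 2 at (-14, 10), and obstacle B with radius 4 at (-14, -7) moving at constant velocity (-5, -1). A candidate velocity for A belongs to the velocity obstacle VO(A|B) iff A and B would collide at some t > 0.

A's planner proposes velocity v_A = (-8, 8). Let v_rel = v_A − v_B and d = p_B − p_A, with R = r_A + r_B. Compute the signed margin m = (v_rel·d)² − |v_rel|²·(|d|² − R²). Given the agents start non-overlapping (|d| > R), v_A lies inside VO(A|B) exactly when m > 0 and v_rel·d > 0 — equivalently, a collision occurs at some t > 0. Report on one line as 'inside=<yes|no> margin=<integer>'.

d = (0, -17),  |d|² = 289;  R = 2+4 = 6,  c = 289−6² = 253
v_rel = (-3, 9),  |v_rel|² = 90;  v_rel·d = (-3)·(0) + (9)·(-17) = -153
90·t² + 306·t + 253 = 0  ⇒  m = (-153)² − 90·253 = 639
m = 639 > 0,  v_rel·d = -153 < 0  ⇒  outside

inside=no margin=639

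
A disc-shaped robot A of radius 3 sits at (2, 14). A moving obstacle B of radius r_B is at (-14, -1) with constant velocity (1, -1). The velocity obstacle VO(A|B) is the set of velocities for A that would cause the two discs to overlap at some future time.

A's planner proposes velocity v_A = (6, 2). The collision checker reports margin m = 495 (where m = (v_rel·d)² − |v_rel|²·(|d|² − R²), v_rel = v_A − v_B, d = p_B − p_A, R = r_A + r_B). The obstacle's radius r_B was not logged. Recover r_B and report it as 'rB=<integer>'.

m = 495
d = (-16, -15);  v_rel = (5, 3),  |v_rel|² = 34
v_rel×d = (5)·(-15) − (3)·(-16) = -27
since m = R²·34 − (-27)²:  R² = (729 + 495) / 34 = 36
R = √36 = 6  ⇒  r_B = 6 − 3 = 3

rB=3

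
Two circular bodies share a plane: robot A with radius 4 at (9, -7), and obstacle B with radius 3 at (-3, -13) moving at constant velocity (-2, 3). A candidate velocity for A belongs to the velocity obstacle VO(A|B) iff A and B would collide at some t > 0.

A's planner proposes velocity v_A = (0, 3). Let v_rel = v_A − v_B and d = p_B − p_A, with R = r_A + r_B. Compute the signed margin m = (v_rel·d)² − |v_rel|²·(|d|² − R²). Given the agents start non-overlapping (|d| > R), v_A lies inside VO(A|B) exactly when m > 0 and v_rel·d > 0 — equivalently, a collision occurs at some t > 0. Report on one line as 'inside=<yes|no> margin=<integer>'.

d = (-12, -6),  |d|² = 180;  R = 4+3 = 7,  c = 180−7² = 131
v_rel = (2, 0),  |v_rel|² = 4;  v_rel·d = (2)·(-12) + (0)·(-6) = -24
4·t² + 48·t + 131 = 0  ⇒  m = (-24)² − 4·131 = 52
m = 52 > 0,  v_rel·d = -24 < 0  ⇒  outside

inside=no margin=52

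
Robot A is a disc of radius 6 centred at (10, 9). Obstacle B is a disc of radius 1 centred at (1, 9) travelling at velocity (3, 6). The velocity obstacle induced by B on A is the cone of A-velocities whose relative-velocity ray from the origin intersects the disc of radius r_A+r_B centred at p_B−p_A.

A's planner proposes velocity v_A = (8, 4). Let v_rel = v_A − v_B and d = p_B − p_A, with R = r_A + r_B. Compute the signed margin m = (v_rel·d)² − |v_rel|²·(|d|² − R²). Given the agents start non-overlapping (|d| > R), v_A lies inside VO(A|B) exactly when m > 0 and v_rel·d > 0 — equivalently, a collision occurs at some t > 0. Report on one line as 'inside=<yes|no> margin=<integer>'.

d = (-9, 0),  |d|² = 81;  R = 6+1 = 7,  c = 81−7² = 32
v_rel = (5, -2),  |v_rel|² = 29;  v_rel·d = (5)·(-9) + (-2)·(0) = -45
29·t² + 90·t + 32 = 0  ⇒  m = (-45)² − 29·32 = 1097
m = 1097 > 0,  v_rel·d = -45 < 0  ⇒  outside

inside=no margin=1097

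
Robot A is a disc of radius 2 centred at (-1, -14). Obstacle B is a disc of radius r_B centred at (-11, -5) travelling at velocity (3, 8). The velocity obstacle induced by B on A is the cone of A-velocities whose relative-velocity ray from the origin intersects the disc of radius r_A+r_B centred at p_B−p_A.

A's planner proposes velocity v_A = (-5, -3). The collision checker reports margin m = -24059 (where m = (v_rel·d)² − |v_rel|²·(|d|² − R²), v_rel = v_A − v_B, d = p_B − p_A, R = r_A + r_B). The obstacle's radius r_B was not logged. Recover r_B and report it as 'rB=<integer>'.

m = -24059
d = (-10, 9);  v_rel = (-8, -11),  |v_rel|² = 185
v_rel×d = (-8)·(9) − (-11)·(-10) = -182
since m = R²·185 − (-182)²:  R² = (33124 + -24059) / 185 = 49
R = √49 = 7  ⇒  r_B = 7 − 2 = 5

rB=5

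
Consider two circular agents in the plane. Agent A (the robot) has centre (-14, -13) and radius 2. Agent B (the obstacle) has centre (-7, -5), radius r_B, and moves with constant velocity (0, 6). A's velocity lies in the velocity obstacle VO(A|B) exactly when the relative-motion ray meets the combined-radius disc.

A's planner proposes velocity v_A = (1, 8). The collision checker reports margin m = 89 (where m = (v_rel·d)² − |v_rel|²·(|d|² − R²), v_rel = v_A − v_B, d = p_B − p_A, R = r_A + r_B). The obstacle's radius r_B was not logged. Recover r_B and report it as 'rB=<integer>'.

m = 89
d = (7, 8);  v_rel = (1, 2),  |v_rel|² = 5
v_rel×d = (1)·(8) − (2)·(7) = -6
since m = R²·5 − (-6)²:  R² = (36 + 89) / 5 = 25
R = √25 = 5  ⇒  r_B = 5 − 2 = 3

rB=3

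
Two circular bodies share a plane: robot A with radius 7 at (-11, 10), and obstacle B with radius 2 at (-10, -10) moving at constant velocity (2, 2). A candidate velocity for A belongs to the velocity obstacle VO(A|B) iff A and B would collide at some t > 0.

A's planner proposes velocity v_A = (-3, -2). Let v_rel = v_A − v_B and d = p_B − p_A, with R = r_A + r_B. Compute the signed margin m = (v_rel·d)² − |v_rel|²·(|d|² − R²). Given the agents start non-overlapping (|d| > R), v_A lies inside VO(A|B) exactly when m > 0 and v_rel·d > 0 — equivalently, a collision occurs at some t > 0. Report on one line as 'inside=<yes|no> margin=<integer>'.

d = (1, -20),  |d|² = 401;  R = 7+2 = 9,  c = 401−9² = 320
v_rel = (-5, -4),  |v_rel|² = 41;  v_rel·d = (-5)·(1) + (-4)·(-20) = 75
41·t² − 150·t + 320 = 0  ⇒  m = 75² − 41·320 = -7495
m = -7495 < 0,  v_rel·d = 75 > 0  ⇒  outside

inside=no margin=-7495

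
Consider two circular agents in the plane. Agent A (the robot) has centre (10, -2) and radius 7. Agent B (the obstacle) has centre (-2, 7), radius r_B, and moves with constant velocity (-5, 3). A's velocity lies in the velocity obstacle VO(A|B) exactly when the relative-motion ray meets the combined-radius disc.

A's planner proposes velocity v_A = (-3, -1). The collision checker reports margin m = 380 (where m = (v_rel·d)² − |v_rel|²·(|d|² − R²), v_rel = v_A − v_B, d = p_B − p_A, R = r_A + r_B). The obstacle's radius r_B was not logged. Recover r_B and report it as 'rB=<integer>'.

m = 380
d = (-12, 9);  v_rel = (2, -4),  |v_rel|² = 20
v_rel×d = (2)·(9) − (-4)·(-12) = -30
since m = R²·20 − (-30)²:  R² = (900 + 380) / 20 = 64
R = √64 = 8  ⇒  r_B = 8 − 7 = 1

rB=1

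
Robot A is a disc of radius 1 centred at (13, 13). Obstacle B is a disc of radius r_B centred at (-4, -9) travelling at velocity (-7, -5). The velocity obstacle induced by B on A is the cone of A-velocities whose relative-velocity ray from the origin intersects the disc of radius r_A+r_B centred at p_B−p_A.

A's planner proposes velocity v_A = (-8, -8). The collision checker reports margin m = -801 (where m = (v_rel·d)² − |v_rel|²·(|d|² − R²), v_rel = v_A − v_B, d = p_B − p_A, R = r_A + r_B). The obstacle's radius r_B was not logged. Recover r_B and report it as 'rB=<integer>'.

m = -801
d = (-17, -22);  v_rel = (-1, -3),  |v_rel|² = 10
v_rel×d = (-1)·(-22) − (-3)·(-17) = -29
since m = R²·10 − (-29)²:  R² = (841 + -801) / 10 = 4
R = √4 = 2  ⇒  r_B = 2 − 1 = 1

rB=1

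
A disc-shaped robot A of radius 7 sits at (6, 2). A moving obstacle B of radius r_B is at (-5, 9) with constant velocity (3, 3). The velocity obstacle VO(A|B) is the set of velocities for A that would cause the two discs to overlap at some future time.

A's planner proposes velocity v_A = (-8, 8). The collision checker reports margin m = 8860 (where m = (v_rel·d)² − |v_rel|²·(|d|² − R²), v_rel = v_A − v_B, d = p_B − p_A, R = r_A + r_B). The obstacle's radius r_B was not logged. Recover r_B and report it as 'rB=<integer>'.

m = 8860
d = (-11, 7);  v_rel = (-11, 5),  |v_rel|² = 146
v_rel×d = (-11)·(7) − (5)·(-11) = -22
since m = R²·146 − (-22)²:  R² = (484 + 8860) / 146 = 64
R = √64 = 8  ⇒  r_B = 8 − 7 = 1

rB=1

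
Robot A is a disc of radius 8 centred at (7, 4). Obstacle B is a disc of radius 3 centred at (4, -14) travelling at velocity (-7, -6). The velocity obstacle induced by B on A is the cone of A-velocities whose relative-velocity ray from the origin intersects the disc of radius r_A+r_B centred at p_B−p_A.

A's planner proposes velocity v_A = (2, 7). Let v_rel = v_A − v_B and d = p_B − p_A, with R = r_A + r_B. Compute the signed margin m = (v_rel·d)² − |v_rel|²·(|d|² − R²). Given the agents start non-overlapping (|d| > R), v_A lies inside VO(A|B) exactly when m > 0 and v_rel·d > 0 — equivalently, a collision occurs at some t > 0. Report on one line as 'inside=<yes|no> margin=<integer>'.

d = (-3, -18),  |d|² = 333;  R = 8+3 = 11,  c = 333−11² = 212
v_rel = (9, 13),  |v_rel|² = 250;  v_rel·d = (9)·(-3) + (13)·(-18) = -261
250·t² + 522·t + 212 = 0  ⇒  m = (-261)² − 250·212 = 15121
m = 15121 > 0,  v_rel·d = -261 < 0  ⇒  outside

inside=no margin=15121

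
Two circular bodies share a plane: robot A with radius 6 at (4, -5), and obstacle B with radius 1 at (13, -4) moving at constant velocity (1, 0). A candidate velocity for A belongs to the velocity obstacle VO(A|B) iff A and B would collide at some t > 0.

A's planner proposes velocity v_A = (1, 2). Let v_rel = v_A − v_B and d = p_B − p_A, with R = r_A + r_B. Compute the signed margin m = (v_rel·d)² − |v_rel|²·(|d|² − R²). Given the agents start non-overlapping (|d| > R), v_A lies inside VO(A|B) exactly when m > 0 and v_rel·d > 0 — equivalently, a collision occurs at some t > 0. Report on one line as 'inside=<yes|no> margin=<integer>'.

d = (9, 1),  |d|² = 82;  R = 6+1 = 7,  c = 82−7² = 33
v_rel = (0, 2),  |v_rel|² = 4;  v_rel·d = (0)·(9) + (2)·(1) = 2
4·t² − 4·t + 33 = 0  ⇒  m = 2² − 4·33 = -128
m = -128 < 0,  v_rel·d = 2 > 0  ⇒  outside

inside=no margin=-128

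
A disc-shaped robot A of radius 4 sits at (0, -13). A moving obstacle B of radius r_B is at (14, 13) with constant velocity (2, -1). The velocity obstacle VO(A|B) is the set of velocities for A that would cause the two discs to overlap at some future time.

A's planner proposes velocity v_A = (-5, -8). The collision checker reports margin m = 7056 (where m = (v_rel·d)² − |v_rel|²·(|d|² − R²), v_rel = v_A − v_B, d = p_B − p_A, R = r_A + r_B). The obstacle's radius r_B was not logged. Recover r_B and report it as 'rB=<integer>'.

m = 7056
d = (14, 26);  v_rel = (-7, -7),  |v_rel|² = 98
v_rel×d = (-7)·(26) − (-7)·(14) = -84
since m = R²·98 − (-84)²:  R² = (7056 + 7056) / 98 = 144
R = √144 = 12  ⇒  r_B = 12 − 4 = 8

rB=8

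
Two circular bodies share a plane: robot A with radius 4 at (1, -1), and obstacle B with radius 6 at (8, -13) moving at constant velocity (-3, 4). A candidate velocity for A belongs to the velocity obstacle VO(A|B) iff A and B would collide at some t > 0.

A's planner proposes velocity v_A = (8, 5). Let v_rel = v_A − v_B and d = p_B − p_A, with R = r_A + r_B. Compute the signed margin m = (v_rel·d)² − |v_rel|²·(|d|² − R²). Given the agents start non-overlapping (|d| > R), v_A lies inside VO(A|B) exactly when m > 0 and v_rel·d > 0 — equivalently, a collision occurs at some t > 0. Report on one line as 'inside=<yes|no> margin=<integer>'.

d = (7, -12),  |d|² = 193;  R = 4+6 = 10,  c = 193−10² = 93
v_rel = (11, 1),  |v_rel|² = 122;  v_rel·d = (11)·(7) + (1)·(-12) = 65
122·t² − 130·t + 93 = 0  ⇒  m = 65² − 122·93 = -7121
m = -7121 < 0,  v_rel·d = 65 > 0  ⇒  outside

inside=no margin=-7121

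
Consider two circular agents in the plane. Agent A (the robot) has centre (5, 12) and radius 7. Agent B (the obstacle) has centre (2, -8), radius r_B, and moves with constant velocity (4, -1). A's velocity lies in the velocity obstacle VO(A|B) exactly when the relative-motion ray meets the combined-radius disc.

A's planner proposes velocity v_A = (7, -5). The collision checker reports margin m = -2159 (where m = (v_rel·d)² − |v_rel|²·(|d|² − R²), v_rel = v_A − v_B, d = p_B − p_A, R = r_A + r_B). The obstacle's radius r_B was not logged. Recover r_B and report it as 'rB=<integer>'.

m = -2159
d = (-3, -20);  v_rel = (3, -4),  |v_rel|² = 25
v_rel×d = (3)·(-20) − (-4)·(-3) = -72
since m = R²·25 − (-72)²:  R² = (5184 + -2159) / 25 = 121
R = √121 = 11  ⇒  r_B = 11 − 7 = 4

rB=4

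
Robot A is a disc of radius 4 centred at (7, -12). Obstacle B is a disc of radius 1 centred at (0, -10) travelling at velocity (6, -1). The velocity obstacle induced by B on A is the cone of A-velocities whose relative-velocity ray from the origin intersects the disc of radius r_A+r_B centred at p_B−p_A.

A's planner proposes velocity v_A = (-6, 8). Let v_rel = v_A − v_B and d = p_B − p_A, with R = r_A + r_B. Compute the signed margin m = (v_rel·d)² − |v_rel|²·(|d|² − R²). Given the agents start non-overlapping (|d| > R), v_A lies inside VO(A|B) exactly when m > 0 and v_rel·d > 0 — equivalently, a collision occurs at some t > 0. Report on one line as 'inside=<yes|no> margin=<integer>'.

d = (-7, 2),  |d|² = 53;  R = 4+1 = 5,  c = 53−5² = 28
v_rel = (-12, 9),  |v_rel|² = 225;  v_rel·d = (-12)·(-7) + (9)·(2) = 102
225·t² − 204·t + 28 = 0  ⇒  m = 102² − 225·28 = 4104
m = 4104 > 0,  v_rel·d = 102 > 0  ⇒  inside

inside=yes margin=4104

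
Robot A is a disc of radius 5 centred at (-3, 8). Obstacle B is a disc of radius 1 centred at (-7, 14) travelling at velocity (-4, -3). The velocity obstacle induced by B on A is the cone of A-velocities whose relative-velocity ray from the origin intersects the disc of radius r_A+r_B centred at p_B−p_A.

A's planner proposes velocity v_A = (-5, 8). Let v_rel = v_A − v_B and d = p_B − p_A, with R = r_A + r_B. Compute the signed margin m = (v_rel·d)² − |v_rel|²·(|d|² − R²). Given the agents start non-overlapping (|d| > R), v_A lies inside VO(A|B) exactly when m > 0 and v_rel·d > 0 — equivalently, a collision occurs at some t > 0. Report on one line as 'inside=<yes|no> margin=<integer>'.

d = (-4, 6),  |d|² = 52;  R = 5+1 = 6,  c = 52−6² = 16
v_rel = (-1, 11),  |v_rel|² = 122;  v_rel·d = (-1)·(-4) + (11)·(6) = 70
122·t² − 140·t + 16 = 0  ⇒  m = 70² − 122·16 = 2948
m = 2948 > 0,  v_rel·d = 70 > 0  ⇒  inside

inside=yes margin=2948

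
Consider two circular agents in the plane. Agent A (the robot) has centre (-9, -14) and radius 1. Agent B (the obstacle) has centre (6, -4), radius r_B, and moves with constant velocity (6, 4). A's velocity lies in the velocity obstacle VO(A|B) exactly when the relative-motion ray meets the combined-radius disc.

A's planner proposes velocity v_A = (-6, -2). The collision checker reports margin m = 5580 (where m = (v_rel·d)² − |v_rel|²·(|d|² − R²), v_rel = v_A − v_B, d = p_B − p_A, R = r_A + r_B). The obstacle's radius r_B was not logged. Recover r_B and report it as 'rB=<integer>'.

m = 5580
d = (15, 10);  v_rel = (-12, -6),  |v_rel|² = 180
v_rel×d = (-12)·(10) − (-6)·(15) = -30
since m = R²·180 − (-30)²:  R² = (900 + 5580) / 180 = 36
R = √36 = 6  ⇒  r_B = 6 − 1 = 5

rB=5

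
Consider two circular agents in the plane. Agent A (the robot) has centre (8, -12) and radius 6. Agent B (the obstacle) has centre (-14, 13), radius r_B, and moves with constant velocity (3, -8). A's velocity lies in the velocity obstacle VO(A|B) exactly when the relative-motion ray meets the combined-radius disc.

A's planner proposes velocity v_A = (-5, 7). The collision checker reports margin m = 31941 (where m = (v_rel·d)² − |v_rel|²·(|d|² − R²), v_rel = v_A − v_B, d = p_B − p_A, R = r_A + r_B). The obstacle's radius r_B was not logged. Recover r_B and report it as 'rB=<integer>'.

m = 31941
d = (-22, 25);  v_rel = (-8, 15),  |v_rel|² = 289
v_rel×d = (-8)·(25) − (15)·(-22) = 130
since m = R²·289 − 130²:  R² = (16900 + 31941) / 289 = 169
R = √169 = 13  ⇒  r_B = 13 − 6 = 7

rB=7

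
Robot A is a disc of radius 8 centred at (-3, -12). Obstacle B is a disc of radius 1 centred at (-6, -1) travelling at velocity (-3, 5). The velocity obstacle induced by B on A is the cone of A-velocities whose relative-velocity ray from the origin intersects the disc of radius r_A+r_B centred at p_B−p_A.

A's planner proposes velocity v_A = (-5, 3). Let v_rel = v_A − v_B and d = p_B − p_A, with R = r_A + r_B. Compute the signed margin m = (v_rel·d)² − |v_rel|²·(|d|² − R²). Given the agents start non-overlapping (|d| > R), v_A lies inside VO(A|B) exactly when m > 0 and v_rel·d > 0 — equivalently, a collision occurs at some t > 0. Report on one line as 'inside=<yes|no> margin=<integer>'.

d = (-3, 11),  |d|² = 130;  R = 8+1 = 9,  c = 130−9² = 49
v_rel = (-2, -2),  |v_rel|² = 8;  v_rel·d = (-2)·(-3) + (-2)·(11) = -16
8·t² + 32·t + 49 = 0  ⇒  m = (-16)² − 8·49 = -136
m = -136 < 0,  v_rel·d = -16 < 0  ⇒  outside

inside=no margin=-136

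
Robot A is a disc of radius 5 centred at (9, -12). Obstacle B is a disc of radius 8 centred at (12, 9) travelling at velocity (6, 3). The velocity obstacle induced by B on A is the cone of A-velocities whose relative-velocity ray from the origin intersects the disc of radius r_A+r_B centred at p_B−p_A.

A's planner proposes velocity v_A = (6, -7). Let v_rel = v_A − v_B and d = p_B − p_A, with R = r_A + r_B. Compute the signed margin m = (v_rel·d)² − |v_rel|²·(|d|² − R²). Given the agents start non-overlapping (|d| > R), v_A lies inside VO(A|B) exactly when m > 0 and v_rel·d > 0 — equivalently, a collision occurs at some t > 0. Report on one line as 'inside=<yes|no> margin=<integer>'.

d = (3, 21),  |d|² = 450;  R = 5+8 = 13,  c = 450−13² = 281
v_rel = (0, -10),  |v_rel|² = 100;  v_rel·d = (0)·(3) + (-10)·(21) = -210
100·t² + 420·t + 281 = 0  ⇒  m = (-210)² − 100·281 = 16000
m = 16000 > 0,  v_rel·d = -210 < 0  ⇒  outside

inside=no margin=16000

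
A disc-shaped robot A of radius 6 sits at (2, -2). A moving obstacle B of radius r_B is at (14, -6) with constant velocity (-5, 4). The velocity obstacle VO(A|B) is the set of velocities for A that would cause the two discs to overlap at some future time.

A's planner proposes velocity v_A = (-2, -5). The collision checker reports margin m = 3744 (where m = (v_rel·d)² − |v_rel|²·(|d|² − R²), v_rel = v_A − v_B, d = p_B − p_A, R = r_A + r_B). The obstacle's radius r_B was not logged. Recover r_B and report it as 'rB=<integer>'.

m = 3744
d = (12, -4);  v_rel = (3, -9),  |v_rel|² = 90
v_rel×d = (3)·(-4) − (-9)·(12) = 96
since m = R²·90 − 96²:  R² = (9216 + 3744) / 90 = 144
R = √144 = 12  ⇒  r_B = 12 − 6 = 6

rB=6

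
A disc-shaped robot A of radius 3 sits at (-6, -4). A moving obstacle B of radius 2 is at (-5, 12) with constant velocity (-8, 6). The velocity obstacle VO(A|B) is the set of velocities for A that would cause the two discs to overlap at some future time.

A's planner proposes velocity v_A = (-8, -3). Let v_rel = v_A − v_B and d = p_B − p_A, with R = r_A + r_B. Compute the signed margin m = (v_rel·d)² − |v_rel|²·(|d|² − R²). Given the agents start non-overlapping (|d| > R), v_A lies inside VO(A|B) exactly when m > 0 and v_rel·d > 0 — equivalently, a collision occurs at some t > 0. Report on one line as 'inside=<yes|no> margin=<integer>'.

d = (1, 16),  |d|² = 257;  R = 3+2 = 5,  c = 257−5² = 232
v_rel = (0, -9),  |v_rel|² = 81;  v_rel·d = (0)·(1) + (-9)·(16) = -144
81·t² + 288·t + 232 = 0  ⇒  m = (-144)² − 81·232 = 1944
m = 1944 > 0,  v_rel·d = -144 < 0  ⇒  outside

inside=no margin=1944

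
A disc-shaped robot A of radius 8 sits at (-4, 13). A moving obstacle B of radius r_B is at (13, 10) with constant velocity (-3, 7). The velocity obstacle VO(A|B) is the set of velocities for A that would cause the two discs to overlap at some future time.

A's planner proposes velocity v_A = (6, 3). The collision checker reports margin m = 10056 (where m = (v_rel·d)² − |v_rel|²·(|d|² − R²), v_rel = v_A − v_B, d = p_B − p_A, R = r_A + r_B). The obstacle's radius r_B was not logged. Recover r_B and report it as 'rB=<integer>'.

m = 10056
d = (17, -3);  v_rel = (9, -4),  |v_rel|² = 97
v_rel×d = (9)·(-3) − (-4)·(17) = 41
since m = R²·97 − 41²:  R² = (1681 + 10056) / 97 = 121
R = √121 = 11  ⇒  r_B = 11 − 8 = 3

rB=3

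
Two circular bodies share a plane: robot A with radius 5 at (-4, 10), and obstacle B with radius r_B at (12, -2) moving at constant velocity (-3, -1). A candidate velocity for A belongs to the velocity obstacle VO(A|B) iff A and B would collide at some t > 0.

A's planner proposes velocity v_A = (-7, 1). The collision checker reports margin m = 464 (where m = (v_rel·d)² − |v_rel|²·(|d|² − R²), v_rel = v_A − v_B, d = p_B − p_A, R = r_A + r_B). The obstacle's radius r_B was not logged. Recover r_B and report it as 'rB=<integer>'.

m = 464
d = (16, -12);  v_rel = (-4, 2),  |v_rel|² = 20
v_rel×d = (-4)·(-12) − (2)·(16) = 16
since m = R²·20 − 16²:  R² = (256 + 464) / 20 = 36
R = √36 = 6  ⇒  r_B = 6 − 5 = 1

rB=1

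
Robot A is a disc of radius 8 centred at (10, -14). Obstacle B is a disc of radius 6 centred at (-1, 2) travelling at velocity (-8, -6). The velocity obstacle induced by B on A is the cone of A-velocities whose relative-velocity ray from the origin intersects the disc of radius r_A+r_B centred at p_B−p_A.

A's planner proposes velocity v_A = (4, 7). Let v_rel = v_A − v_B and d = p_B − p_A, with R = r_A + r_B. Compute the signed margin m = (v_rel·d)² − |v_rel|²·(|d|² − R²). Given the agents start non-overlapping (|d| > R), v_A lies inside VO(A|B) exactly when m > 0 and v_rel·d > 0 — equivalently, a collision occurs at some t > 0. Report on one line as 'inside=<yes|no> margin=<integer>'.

d = (-11, 16),  |d|² = 377;  R = 8+6 = 14,  c = 377−14² = 181
v_rel = (12, 13),  |v_rel|² = 313;  v_rel·d = (12)·(-11) + (13)·(16) = 76
313·t² − 152·t + 181 = 0  ⇒  m = 76² − 313·181 = -50877
m = -50877 < 0,  v_rel·d = 76 > 0  ⇒  outside

inside=no margin=-50877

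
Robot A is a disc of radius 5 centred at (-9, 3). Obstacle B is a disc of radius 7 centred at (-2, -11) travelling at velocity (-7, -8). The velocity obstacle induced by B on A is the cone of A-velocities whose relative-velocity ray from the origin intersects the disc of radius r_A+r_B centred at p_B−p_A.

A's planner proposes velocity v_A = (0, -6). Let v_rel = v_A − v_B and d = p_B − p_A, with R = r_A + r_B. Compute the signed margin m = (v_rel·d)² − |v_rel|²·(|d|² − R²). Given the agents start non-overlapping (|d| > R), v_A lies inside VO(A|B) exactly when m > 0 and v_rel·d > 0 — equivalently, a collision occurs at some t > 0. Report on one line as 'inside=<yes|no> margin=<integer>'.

d = (7, -14),  |d|² = 245;  R = 5+7 = 12,  c = 245−12² = 101
v_rel = (7, 2),  |v_rel|² = 53;  v_rel·d = (7)·(7) + (2)·(-14) = 21
53·t² − 42·t + 101 = 0  ⇒  m = 21² − 53·101 = -4912
m = -4912 < 0,  v_rel·d = 21 > 0  ⇒  outside

inside=no margin=-4912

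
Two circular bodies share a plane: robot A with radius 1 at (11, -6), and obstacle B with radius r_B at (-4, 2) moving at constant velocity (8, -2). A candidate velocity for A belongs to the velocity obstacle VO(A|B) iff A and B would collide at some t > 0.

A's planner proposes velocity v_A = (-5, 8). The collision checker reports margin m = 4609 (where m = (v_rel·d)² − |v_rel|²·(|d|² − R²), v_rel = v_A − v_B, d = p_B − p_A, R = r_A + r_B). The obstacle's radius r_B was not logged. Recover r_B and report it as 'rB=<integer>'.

m = 4609
d = (-15, 8);  v_rel = (-13, 10),  |v_rel|² = 269
v_rel×d = (-13)·(8) − (10)·(-15) = 46
since m = R²·269 − 46²:  R² = (2116 + 4609) / 269 = 25
R = √25 = 5  ⇒  r_B = 5 − 1 = 4

rB=4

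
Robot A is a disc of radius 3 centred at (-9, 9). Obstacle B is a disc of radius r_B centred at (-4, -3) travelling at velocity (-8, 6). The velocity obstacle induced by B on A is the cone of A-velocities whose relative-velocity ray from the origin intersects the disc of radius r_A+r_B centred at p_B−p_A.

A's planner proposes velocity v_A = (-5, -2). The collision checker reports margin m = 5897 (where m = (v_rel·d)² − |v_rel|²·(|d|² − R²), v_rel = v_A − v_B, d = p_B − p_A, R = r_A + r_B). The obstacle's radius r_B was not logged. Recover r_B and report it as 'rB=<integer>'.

m = 5897
d = (5, -12);  v_rel = (3, -8),  |v_rel|² = 73
v_rel×d = (3)·(-12) − (-8)·(5) = 4
since m = R²·73 − 4²:  R² = (16 + 5897) / 73 = 81
R = √81 = 9  ⇒  r_B = 9 − 3 = 6

rB=6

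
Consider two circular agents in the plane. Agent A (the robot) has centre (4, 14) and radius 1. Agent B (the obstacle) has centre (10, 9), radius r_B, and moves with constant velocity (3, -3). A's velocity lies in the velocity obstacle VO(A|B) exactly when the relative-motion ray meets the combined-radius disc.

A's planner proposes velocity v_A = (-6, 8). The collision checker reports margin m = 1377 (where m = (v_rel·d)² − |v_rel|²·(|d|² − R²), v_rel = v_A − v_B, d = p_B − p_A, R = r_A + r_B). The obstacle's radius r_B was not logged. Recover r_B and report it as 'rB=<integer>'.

m = 1377
d = (6, -5);  v_rel = (-9, 11),  |v_rel|² = 202
v_rel×d = (-9)·(-5) − (11)·(6) = -21
since m = R²·202 − (-21)²:  R² = (441 + 1377) / 202 = 9
R = √9 = 3  ⇒  r_B = 3 − 1 = 2

rB=2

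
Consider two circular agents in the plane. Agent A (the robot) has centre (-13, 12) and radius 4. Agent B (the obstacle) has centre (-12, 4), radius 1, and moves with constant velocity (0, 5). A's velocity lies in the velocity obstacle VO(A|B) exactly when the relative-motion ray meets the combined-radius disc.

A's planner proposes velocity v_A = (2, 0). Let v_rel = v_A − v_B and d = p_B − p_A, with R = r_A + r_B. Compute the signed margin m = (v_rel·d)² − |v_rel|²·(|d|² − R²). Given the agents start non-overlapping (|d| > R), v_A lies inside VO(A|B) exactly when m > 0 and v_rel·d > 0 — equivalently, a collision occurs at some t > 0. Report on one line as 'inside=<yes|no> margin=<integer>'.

d = (1, -8),  |d|² = 65;  R = 4+1 = 5,  c = 65−5² = 40
v_rel = (2, -5),  |v_rel|² = 29;  v_rel·d = (2)·(1) + (-5)·(-8) = 42
29·t² − 84·t + 40 = 0  ⇒  m = 42² − 29·40 = 604
m = 604 > 0,  v_rel·d = 42 > 0  ⇒  inside

inside=yes margin=604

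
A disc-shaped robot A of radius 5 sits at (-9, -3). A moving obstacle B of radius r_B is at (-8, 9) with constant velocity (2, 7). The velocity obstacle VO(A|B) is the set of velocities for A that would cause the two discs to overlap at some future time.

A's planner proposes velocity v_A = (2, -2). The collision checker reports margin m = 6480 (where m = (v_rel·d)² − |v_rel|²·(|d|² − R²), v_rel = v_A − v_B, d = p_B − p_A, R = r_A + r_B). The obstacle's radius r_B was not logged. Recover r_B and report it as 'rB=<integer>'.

m = 6480
d = (1, 12);  v_rel = (0, -9),  |v_rel|² = 81
v_rel×d = (0)·(12) − (-9)·(1) = 9
since m = R²·81 − 9²:  R² = (81 + 6480) / 81 = 81
R = √81 = 9  ⇒  r_B = 9 − 5 = 4

rB=4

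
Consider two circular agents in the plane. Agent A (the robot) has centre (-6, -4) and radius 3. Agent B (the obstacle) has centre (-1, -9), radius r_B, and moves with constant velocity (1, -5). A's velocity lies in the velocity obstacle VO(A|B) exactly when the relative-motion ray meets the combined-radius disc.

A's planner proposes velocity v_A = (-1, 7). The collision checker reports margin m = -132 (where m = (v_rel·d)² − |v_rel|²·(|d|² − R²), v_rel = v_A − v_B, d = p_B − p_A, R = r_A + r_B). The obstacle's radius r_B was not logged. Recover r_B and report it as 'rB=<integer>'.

m = -132
d = (5, -5);  v_rel = (-2, 12),  |v_rel|² = 148
v_rel×d = (-2)·(-5) − (12)·(5) = -50
since m = R²·148 − (-50)²:  R² = (2500 + -132) / 148 = 16
R = √16 = 4  ⇒  r_B = 4 − 3 = 1

rB=1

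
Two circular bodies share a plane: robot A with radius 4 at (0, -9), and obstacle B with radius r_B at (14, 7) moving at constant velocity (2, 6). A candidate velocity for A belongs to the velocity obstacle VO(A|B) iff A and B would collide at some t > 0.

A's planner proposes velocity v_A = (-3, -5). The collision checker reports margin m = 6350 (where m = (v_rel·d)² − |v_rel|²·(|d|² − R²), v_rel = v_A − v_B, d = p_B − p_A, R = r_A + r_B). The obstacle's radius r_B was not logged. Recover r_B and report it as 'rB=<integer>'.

m = 6350
d = (14, 16);  v_rel = (-5, -11),  |v_rel|² = 146
v_rel×d = (-5)·(16) − (-11)·(14) = 74
since m = R²·146 − 74²:  R² = (5476 + 6350) / 146 = 81
R = √81 = 9  ⇒  r_B = 9 − 4 = 5

rB=5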